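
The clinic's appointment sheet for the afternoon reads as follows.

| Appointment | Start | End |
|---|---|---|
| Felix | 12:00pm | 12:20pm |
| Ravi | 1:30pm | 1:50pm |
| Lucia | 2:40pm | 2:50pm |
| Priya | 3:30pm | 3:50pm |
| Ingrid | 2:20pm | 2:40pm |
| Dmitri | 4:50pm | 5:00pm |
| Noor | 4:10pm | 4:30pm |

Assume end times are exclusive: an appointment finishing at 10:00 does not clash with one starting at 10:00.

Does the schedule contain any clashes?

Check each pair: they overlap iff neither finishes before the other starts.
Sorted by start: Felix, Ravi, Ingrid, Lucia, Priya, Noor, Dmitri.
Ravi starts after Felix ends, so nothing later overlaps Felix either.
Ingrid starts after Ravi ends, so nothing later overlaps Ravi either.
Lucia starts exactly when Ingrid ends (back-to-back, no overlap), so nothing later overlaps Ingrid either.
Priya starts after Lucia ends, so nothing later overlaps Lucia either.
Noor starts after Priya ends, so nothing later overlaps Priya either.
Dmitri starts after Noor ends.
Every pair is clear; the schedule has no overlaps.

No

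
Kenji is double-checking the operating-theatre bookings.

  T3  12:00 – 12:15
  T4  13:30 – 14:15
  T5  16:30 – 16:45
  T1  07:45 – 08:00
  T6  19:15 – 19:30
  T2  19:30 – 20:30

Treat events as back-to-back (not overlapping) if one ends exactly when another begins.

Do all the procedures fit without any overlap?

Sorted by start: T1, T3, T4, T5, T6, T2.
T3 starts after T1 ends — done with T1.
T4 starts after T3 ends — done with T3.
T5 starts after T4 ends — done with T4.
T6 starts after T5 ends — done with T5.
T2 starts exactly when T6 ends (back-to-back, no overlap).
Every pair is clear; the schedule has no overlaps.

Yes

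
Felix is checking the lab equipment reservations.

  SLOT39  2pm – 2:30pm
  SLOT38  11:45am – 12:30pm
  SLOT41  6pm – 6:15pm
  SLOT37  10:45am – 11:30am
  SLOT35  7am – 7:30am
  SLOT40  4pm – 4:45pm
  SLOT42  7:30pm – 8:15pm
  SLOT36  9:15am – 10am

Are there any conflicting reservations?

Sorted by start: SLOT35, SLOT36, SLOT37, SLOT38, SLOT39, SLOT40, SLOT41, SLOT42.
SLOT36 starts after SLOT35 ends, so SLOT35 has no further overlaps.
SLOT37 starts after SLOT36 ends, so SLOT36 has no further overlaps.
SLOT38 starts after SLOT37 ends, so SLOT37 has no further overlaps.
SLOT39 starts after SLOT38 ends, so SLOT38 has no further overlaps.
SLOT40 starts after SLOT39 ends, so SLOT39 has no further overlaps.
SLOT41 starts after SLOT40 ends, so SLOT40 has no further overlaps.
SLOT42 starts after SLOT41 ends.
Every pair is clear; the schedule has no overlaps.

No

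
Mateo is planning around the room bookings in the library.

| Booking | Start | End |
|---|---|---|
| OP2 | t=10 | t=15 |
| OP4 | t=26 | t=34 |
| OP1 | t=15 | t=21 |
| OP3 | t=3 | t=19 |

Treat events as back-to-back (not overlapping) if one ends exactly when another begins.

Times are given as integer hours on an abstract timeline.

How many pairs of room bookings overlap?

Sorted by start: OP3, OP2, OP1, OP4.
OP2 starts before OP3 ends → OP3 and OP2 overlap.
OP1 starts before OP3 ends → OP3 and OP1 overlap.
OP4 starts after OP3 ends.
OP1 starts exactly when OP2 ends (back-to-back, no overlap) — done with OP2.
OP4 starts after OP1 ends.
Overlapping pairs: OP1 & OP3, OP2 & OP3 — 2 in total.

2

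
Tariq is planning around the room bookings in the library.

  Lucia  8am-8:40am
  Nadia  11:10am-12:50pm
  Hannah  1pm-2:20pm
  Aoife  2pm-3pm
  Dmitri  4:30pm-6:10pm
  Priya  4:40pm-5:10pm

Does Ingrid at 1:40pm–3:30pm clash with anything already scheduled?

Yes — it overlaps Aoife, Hannah

Lucia: ends 8:40am at or before Ingrid starts 1:40pm → clear.
Nadia: ends 12:50pm at or before Ingrid starts 1:40pm → clear.
Hannah: starts 1pm before Ingrid ends 3:30pm, and ends 2:20pm after Ingrid starts 1:40pm → overlap.
Aoife: starts 2pm before Ingrid ends 3:30pm, and ends 3pm after Ingrid starts 1:40pm → overlap.
Dmitri: starts 4:30pm at or after Ingrid ends 3:30pm → clear.
Priya: starts 4:40pm at or after Ingrid ends 3:30pm → clear.
Ingrid overlaps Hannah, Aoife.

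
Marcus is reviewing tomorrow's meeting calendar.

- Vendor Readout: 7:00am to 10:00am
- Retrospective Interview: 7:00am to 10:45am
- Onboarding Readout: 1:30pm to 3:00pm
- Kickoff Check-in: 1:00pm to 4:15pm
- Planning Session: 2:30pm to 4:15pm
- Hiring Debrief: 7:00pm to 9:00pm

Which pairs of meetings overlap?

Kickoff Check-in & Onboarding Readout, Kickoff Check-in & Planning Session, Onboarding Readout & Planning Session, Retrospective Interview & Vendor Readout

Sorted by start: Vendor Readout, Retrospective Interview, Kickoff Check-in, Onboarding Readout, Planning Session, Hiring Debrief.
Retrospective Interview starts before Vendor Readout ends → Vendor Readout and Retrospective Interview overlap.
Kickoff Check-in starts after Vendor Readout ends — done with Vendor Readout.
Kickoff Check-in starts after Retrospective Interview ends — done with Retrospective Interview.
Onboarding Readout starts before Kickoff Check-in ends → Kickoff Check-in and Onboarding Readout overlap.
Planning Session starts before Kickoff Check-in ends → Kickoff Check-in and Planning Session overlap.
Hiring Debrief starts after Kickoff Check-in ends.
Planning Session starts before Onboarding Readout ends → Onboarding Readout and Planning Session overlap.
Hiring Debrief starts after Onboarding Readout ends.
Hiring Debrief starts after Planning Session ends.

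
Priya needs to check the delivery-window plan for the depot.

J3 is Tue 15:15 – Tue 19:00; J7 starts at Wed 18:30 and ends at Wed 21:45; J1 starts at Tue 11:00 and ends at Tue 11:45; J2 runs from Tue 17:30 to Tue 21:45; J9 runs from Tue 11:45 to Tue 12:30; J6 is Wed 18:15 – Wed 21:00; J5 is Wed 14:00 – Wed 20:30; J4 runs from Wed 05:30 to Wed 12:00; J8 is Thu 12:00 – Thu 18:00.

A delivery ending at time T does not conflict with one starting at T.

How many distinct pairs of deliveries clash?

Two intervals overlap when each starts before the other ends.
Sorted by start: J1, J9, J3, J2, J4, J5, J6, J7, J8.
J9 starts exactly when J1 ends (back-to-back, no overlap), so J1 has no further overlaps.
J3 starts after J9 ends, so J9 has no further overlaps.
J2 starts before J3 ends → J3 and J2 overlap.
J4 starts after J3 ends, so J3 has no further overlaps.
J4 starts after J2 ends, so J2 has no further overlaps.
J5 starts after J4 ends, so J4 has no further overlaps.
J6 starts before J5 ends → J5 and J6 overlap.
J7 starts before J5 ends → J5 and J7 overlap.
J8 starts after J5 ends.
J7 starts before J6 ends → J6 and J7 overlap.
J8 starts after J6 ends.
J8 starts after J7 ends.
Overlapping pairs: J2 & J3, J5 & J6, J5 & J7, J6 & J7 — 4 in total.

4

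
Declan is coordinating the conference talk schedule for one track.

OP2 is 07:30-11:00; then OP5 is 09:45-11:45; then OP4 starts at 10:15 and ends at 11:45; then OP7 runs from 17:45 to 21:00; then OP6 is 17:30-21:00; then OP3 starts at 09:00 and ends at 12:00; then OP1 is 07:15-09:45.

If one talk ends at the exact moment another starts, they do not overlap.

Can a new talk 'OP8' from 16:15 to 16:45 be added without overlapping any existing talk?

OP1: ends 09:45 at or before OP8 starts 16:15 → clear.
OP2: ends 11:00 at or before OP8 starts 16:15 → clear.
OP3: ends 12:00 at or before OP8 starts 16:15 → clear.
OP5: ends 11:45 at or before OP8 starts 16:15 → clear.
OP4: ends 11:45 at or before OP8 starts 16:15 → clear.
OP6: starts 17:30 at or after OP8 ends 16:45 → clear.
OP7: starts 17:45 at or after OP8 ends 16:45 → clear.

Yes — the slot is free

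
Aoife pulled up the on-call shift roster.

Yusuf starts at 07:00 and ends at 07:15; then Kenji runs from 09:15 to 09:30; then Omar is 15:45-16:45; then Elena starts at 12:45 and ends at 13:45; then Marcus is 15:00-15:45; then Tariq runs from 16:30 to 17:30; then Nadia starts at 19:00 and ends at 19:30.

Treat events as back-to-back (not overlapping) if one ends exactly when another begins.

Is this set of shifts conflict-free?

Two intervals overlap when each starts before the other ends.
Sorted by start: Yusuf, Kenji, Elena, Marcus, Omar, Tariq, Nadia.
Kenji starts after Yusuf ends; Yusuf is clear from here.
Elena starts after Kenji ends; Kenji is clear from here.
Marcus starts after Elena ends; Elena is clear from here.
Omar starts exactly when Marcus ends (back-to-back, no overlap); Marcus is clear from here.
Tariq starts before Omar ends → Omar and Tariq overlap.
That's a conflict, so the schedule is not conflict-free.

No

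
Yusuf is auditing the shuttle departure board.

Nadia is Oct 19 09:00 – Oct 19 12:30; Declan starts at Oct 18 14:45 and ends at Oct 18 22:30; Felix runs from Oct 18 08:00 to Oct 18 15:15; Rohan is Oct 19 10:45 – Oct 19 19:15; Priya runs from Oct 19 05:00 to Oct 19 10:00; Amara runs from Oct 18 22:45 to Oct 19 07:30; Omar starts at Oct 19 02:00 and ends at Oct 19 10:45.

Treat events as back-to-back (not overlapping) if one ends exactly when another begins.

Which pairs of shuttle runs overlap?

Amara & Omar, Amara & Priya, Declan & Felix, Nadia & Omar, Nadia & Priya, Nadia & Rohan, Omar & Priya

Check each pair: they overlap iff neither finishes before the other starts.
Sorted by start: Felix, Declan, Amara, Omar, Priya, Nadia, Rohan.
Declan starts before Felix ends → Felix and Declan overlap.
Amara starts after Felix ends, so nothing later overlaps Felix either.
Amara starts after Declan ends, so nothing later overlaps Declan either.
Omar starts before Amara ends → Amara and Omar overlap.
Priya starts before Amara ends → Amara and Priya overlap.
Nadia starts after Amara ends, so nothing later overlaps Amara either.
Priya starts before Omar ends → Omar and Priya overlap.
Nadia starts before Omar ends → Omar and Nadia overlap.
Rohan starts exactly when Omar ends (back-to-back, no overlap).
Nadia starts before Priya ends → Priya and Nadia overlap.
Rohan starts after Priya ends.
Rohan starts before Nadia ends → Nadia and Rohan overlap.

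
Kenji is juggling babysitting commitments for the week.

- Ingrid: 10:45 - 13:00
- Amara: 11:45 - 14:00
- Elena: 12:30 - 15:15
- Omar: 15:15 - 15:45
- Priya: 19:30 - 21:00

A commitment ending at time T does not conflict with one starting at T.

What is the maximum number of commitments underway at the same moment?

Sweep the timeline, counting +1 at each start and −1 at each end (ends before starts at a tie):
10:45 start Ingrid → 1
11:45 start Amara → 2
12:30 start Elena → 3
13:00 end Ingrid → 2
14:00 end Amara → 1
15:15 end Elena → 0
15:15 start Omar → 1
15:45 end Omar → 0
19:30 start Priya → 1
21:00 end Priya → 0
Peak is 3, at 12:30 (Amara, Elena, Ingrid).

3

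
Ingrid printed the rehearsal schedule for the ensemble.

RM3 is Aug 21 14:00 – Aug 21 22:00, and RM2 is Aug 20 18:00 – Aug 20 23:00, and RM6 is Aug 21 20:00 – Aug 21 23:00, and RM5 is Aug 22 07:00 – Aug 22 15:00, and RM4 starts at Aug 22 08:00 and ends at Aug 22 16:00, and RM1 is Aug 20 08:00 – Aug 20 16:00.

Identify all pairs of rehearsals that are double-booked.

Sorted by start: RM1, RM2, RM3, RM6, RM5, RM4.
RM2 starts after RM1 ends, so nothing later overlaps RM1 either.
RM3 starts after RM2 ends, so nothing later overlaps RM2 either.
RM6 starts before RM3 ends → RM3 and RM6 overlap.
RM5 starts after RM3 ends, so nothing later overlaps RM3 either.
RM5 starts after RM6 ends, so nothing later overlaps RM6 either.
RM4 starts before RM5 ends → RM5 and RM4 overlap.

RM3 & RM6, RM4 & RM5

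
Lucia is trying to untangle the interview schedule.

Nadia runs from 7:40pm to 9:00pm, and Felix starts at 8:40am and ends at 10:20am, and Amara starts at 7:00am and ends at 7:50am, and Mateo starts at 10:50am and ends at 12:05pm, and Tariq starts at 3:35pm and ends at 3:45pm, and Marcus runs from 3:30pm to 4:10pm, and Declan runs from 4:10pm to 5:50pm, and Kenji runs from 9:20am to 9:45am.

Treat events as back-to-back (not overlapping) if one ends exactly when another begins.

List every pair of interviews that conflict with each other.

Check each pair: they overlap iff neither finishes before the other starts.
Sorted by start: Amara, Felix, Kenji, Mateo, Marcus, Tariq, Declan, Nadia.
Felix starts after Amara ends — done with Amara.
Kenji starts before Felix ends → Felix and Kenji overlap.
Mateo starts after Felix ends — done with Felix.
Mateo starts after Kenji ends — done with Kenji.
Marcus starts after Mateo ends — done with Mateo.
Tariq starts before Marcus ends → Marcus and Tariq overlap.
Declan starts exactly when Marcus ends (back-to-back, no overlap) — done with Marcus.
Declan starts after Tariq ends — done with Tariq.
Nadia starts after Declan ends.

Felix & Kenji, Marcus & Tariq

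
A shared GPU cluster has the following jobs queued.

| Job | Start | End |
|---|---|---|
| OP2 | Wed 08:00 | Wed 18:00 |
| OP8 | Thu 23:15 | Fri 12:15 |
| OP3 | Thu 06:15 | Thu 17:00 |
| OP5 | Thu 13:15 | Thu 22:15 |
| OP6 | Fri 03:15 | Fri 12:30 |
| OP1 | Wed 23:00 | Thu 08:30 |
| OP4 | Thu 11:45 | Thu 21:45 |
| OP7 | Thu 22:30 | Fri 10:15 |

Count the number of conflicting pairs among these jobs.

Check each pair: they overlap iff neither finishes before the other starts.
Sorted by start: OP2, OP1, OP3, OP4, OP5, OP7, OP8, OP6.
OP1 starts after OP2 ends; OP2 is clear from here.
OP3 starts before OP1 ends → OP1 and OP3 overlap.
OP4 starts after OP1 ends; OP1 is clear from here.
OP4 starts before OP3 ends → OP3 and OP4 overlap.
OP5 starts before OP3 ends → OP3 and OP5 overlap.
OP7 starts after OP3 ends; OP3 is clear from here.
OP5 starts before OP4 ends → OP4 and OP5 overlap.
OP7 starts after OP4 ends; OP4 is clear from here.
OP7 starts after OP5 ends; OP5 is clear from here.
OP8 starts before OP7 ends → OP7 and OP8 overlap.
OP6 starts before OP7 ends → OP7 and OP6 overlap.
OP6 starts before OP8 ends → OP8 and OP6 overlap.
Overlapping pairs: OP1 & OP3, OP3 & OP4, OP3 & OP5, OP4 & OP5, OP6 & OP7, OP6 & OP8, OP7 & OP8 — 7 in total.

7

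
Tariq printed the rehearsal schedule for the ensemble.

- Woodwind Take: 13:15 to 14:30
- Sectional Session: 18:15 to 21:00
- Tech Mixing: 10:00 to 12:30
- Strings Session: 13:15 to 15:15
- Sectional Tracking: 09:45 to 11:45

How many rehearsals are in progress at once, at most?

Walk through starts and ends in time order (an end at T is processed before a start at T):
09:45 start Sectional Tracking → 1
10:00 start Tech Mixing → 2
11:45 end Sectional Tracking → 1
12:30 end Tech Mixing → 0
13:15 start Strings Session → 1
13:15 start Woodwind Take → 2
14:30 end Woodwind Take → 1
15:15 end Strings Session → 0
18:15 start Sectional Session → 1
21:00 end Sectional Session → 0
Peak is 2, at 10:00 (Sectional Tracking, Tech Mixing).

2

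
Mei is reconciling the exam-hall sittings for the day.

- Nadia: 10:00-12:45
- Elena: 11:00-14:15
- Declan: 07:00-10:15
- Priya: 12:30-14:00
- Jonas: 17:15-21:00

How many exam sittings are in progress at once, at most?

Sweep the timeline, counting +1 at each start and −1 at each end (ends before starts at a tie):
07:00 start Declan → 1
10:00 start Nadia → 2
10:15 end Declan → 1
11:00 start Elena → 2
12:30 start Priya → 3
12:45 end Nadia → 2
14:00 end Priya → 1
14:15 end Elena → 0
17:15 start Jonas → 1
21:00 end Jonas → 0
Peak is 3, at 12:30 (Elena, Nadia, Priya).

3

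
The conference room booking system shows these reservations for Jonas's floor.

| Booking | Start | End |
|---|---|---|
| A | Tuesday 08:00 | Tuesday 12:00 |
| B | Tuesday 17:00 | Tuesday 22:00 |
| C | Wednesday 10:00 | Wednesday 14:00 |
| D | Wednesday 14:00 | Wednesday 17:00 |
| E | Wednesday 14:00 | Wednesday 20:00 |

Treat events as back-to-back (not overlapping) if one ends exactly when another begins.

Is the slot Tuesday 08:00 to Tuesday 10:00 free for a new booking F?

A: starts Tuesday 08:00 before F ends Tuesday 10:00, and ends Tuesday 12:00 after F starts Tuesday 08:00 → overlap.
B: starts Tuesday 17:00 at or after F ends Tuesday 10:00 → clear.
C: starts Wednesday 10:00 at or after F ends Tuesday 10:00 → clear.
D: starts Wednesday 14:00 at or after F ends Tuesday 10:00 → clear.
E: starts Wednesday 14:00 at or after F ends Tuesday 10:00 → clear.
F overlaps A.

No — it overlaps A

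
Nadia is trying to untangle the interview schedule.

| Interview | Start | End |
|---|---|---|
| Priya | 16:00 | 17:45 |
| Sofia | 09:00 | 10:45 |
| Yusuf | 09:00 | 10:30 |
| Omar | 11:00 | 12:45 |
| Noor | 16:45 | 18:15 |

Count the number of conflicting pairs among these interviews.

Sorted by start: Sofia, Yusuf, Omar, Priya, Noor.
Yusuf starts before Sofia ends → Sofia and Yusuf overlap.
Omar starts after Sofia ends, so nothing later overlaps Sofia either.
Omar starts after Yusuf ends, so nothing later overlaps Yusuf either.
Priya starts after Omar ends, so nothing later overlaps Omar either.
Noor starts before Priya ends → Priya and Noor overlap.
Overlapping pairs: Noor & Priya, Sofia & Yusuf — 2 in total.

2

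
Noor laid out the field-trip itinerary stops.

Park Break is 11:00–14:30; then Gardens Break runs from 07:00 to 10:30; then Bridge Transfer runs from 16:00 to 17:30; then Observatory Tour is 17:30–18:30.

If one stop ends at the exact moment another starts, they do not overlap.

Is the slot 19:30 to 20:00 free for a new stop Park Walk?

Gardens Break: ends 10:30 at or before Park Walk starts 19:30 → clear.
Park Break: ends 14:30 at or before Park Walk starts 19:30 → clear.
Bridge Transfer: ends 17:30 at or before Park Walk starts 19:30 → clear.
Observatory Tour: ends 18:30 at or before Park Walk starts 19:30 → clear.

Yes — the slot is free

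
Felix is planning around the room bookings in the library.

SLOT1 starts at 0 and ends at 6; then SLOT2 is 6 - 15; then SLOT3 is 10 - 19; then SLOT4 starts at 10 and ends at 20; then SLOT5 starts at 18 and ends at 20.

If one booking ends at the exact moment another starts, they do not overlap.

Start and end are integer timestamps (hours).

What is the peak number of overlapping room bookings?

Walk through starts and ends in time order (an end at T is processed before a start at T):
0 start SLOT1 → 1
6 end SLOT1 → 0
6 start SLOT2 → 1
10 start SLOT3 → 2
10 start SLOT4 → 3
15 end SLOT2 → 2
18 start SLOT5 → 3
19 end SLOT3 → 2
20 end SLOT4 → 1
20 end SLOT5 → 0
Peak is 3, at 10 (SLOT2, SLOT3, SLOT4).

3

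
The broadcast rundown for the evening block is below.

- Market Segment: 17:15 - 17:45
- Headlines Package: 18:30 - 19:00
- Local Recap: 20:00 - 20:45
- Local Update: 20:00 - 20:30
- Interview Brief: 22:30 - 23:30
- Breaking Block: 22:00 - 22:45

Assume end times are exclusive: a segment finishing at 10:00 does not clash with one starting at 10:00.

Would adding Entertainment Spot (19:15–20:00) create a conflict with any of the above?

No — it doesn't clash with anything

Market Segment: ends 17:45 at or before Entertainment Spot starts 19:15 → clear.
Headlines Package: ends 19:00 at or before Entertainment Spot starts 19:15 → clear.
Local Recap: starts 20:00 at or after Entertainment Spot ends 20:00 → clear.
Local Update: starts 20:00 at or after Entertainment Spot ends 20:00 → clear.
Breaking Block: starts 22:00 at or after Entertainment Spot ends 20:00 → clear.
Interview Brief: starts 22:30 at or after Entertainment Spot ends 20:00 → clear.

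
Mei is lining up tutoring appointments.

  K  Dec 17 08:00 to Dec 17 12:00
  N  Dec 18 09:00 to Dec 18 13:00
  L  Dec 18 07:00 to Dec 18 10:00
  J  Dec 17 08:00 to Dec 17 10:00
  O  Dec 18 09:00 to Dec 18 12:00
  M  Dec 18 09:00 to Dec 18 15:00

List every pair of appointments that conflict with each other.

Two intervals overlap when each starts before the other ends.
Sorted by start: J, K, L, M, N, O.
K starts before J ends → J and K overlap.
L starts after J ends, so J has no further overlaps.
L starts after K ends, so K has no further overlaps.
M starts before L ends → L and M overlap.
N starts before L ends → L and N overlap.
O starts before L ends → L and O overlap.
N starts before M ends → M and N overlap.
O starts before M ends → M and O overlap.
O starts before N ends → N and O overlap.

J & K, L & M, L & N, L & O, M & N, M & O, N & O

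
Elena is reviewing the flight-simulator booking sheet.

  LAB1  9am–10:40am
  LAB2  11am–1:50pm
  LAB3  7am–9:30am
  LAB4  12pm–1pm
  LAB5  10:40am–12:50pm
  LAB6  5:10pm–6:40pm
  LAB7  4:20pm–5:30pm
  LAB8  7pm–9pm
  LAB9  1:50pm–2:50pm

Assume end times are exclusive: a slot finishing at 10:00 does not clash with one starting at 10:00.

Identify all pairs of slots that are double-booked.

LAB1 & LAB3, LAB2 & LAB4, LAB2 & LAB5, LAB4 & LAB5, LAB6 & LAB7

Two intervals overlap when each starts before the other ends.
Sorted by start: LAB3, LAB1, LAB5, LAB2, LAB4, LAB9, LAB7, LAB6, LAB8.
LAB1 starts before LAB3 ends → LAB3 and LAB1 overlap.
LAB5 starts after LAB3 ends, so nothing later overlaps LAB3 either.
LAB5 starts exactly when LAB1 ends (back-to-back, no overlap), so nothing later overlaps LAB1 either.
LAB2 starts before LAB5 ends → LAB5 and LAB2 overlap.
LAB4 starts before LAB5 ends → LAB5 and LAB4 overlap.
LAB9 starts after LAB5 ends, so nothing later overlaps LAB5 either.
LAB4 starts before LAB2 ends → LAB2 and LAB4 overlap.
LAB9 starts exactly when LAB2 ends (back-to-back, no overlap), so nothing later overlaps LAB2 either.
LAB9 starts after LAB4 ends, so nothing later overlaps LAB4 either.
LAB7 starts after LAB9 ends, so nothing later overlaps LAB9 either.
LAB6 starts before LAB7 ends → LAB7 and LAB6 overlap.
LAB8 starts after LAB7 ends.
LAB8 starts after LAB6 ends.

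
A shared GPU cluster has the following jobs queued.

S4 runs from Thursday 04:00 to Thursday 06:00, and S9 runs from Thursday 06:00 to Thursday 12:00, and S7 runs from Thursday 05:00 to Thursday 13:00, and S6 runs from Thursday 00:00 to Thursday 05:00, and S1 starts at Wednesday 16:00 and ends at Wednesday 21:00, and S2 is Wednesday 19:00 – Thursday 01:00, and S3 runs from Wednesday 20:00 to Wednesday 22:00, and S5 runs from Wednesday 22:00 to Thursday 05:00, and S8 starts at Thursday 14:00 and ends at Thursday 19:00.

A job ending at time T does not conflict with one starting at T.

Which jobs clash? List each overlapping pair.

Two intervals overlap when each starts before the other ends.
Sorted by start: S1, S2, S3, S5, S6, S4, S7, S9, S8.
S2 starts before S1 ends → S1 and S2 overlap.
S3 starts before S1 ends → S1 and S3 overlap.
S5 starts after S1 ends, so S1 has no further overlaps.
S3 starts before S2 ends → S2 and S3 overlap.
S5 starts before S2 ends → S2 and S5 overlap.
S6 starts before S2 ends → S2 and S6 overlap.
S4 starts after S2 ends, so S2 has no further overlaps.
S5 starts exactly when S3 ends (back-to-back, no overlap), so S3 has no further overlaps.
S6 starts before S5 ends → S5 and S6 overlap.
S4 starts before S5 ends → S5 and S4 overlap.
S7 starts exactly when S5 ends (back-to-back, no overlap), so S5 has no further overlaps.
S4 starts before S6 ends → S6 and S4 overlap.
S7 starts exactly when S6 ends (back-to-back, no overlap), so S6 has no further overlaps.
S7 starts before S4 ends → S4 and S7 overlap.
S9 starts exactly when S4 ends (back-to-back, no overlap), so S4 has no further overlaps.
S9 starts before S7 ends → S7 and S9 overlap.
S8 starts after S7 ends.
S8 starts after S9 ends.

S1 & S2, S1 & S3, S2 & S3, S2 & S5, S2 & S6, S4 & S5, S4 & S6, S4 & S7, S5 & S6, S7 & S9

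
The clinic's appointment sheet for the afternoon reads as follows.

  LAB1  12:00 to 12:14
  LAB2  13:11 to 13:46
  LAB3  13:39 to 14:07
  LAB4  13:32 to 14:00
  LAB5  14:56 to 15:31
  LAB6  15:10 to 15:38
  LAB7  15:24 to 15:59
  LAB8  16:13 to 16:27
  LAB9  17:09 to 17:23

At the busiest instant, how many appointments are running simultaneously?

Sort all start/end points and keep a running count:
12:00 start LAB1 → 1
12:14 end LAB1 → 0
13:11 start LAB2 → 1
13:32 start LAB4 → 2
13:39 start LAB3 → 3
13:46 end LAB2 → 2
14:00 end LAB4 → 1
14:07 end LAB3 → 0
14:56 start LAB5 → 1
15:10 start LAB6 → 2
15:24 start LAB7 → 3
15:31 end LAB5 → 2
15:38 end LAB6 → 1
15:59 end LAB7 → 0
16:13 start LAB8 → 1
16:27 end LAB8 → 0
17:09 start LAB9 → 1
17:23 end LAB9 → 0
Peak is 3, at 13:39 (LAB2, LAB3, LAB4).

3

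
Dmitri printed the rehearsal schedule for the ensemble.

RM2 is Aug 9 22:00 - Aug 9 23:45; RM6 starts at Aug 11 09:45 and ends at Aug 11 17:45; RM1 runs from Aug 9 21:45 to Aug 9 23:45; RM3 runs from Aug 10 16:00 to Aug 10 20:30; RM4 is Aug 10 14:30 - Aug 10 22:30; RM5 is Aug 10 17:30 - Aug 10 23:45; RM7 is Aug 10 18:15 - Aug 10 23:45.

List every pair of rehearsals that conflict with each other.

Sorted by start: RM1, RM2, RM4, RM3, RM5, RM7, RM6.
RM2 starts before RM1 ends → RM1 and RM2 overlap.
RM4 starts after RM1 ends, so nothing later overlaps RM1 either.
RM4 starts after RM2 ends, so nothing later overlaps RM2 either.
RM3 starts before RM4 ends → RM4 and RM3 overlap.
RM5 starts before RM4 ends → RM4 and RM5 overlap.
RM7 starts before RM4 ends → RM4 and RM7 overlap.
RM6 starts after RM4 ends.
RM5 starts before RM3 ends → RM3 and RM5 overlap.
RM7 starts before RM3 ends → RM3 and RM7 overlap.
RM6 starts after RM3 ends.
RM7 starts before RM5 ends → RM5 and RM7 overlap.
RM6 starts after RM5 ends.
RM6 starts after RM7 ends.

RM1 & RM2, RM3 & RM4, RM3 & RM5, RM3 & RM7, RM4 & RM5, RM4 & RM7, RM5 & RM7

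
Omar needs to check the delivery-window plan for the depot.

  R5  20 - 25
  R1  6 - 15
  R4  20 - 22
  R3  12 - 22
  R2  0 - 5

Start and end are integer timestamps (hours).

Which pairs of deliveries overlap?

Check each pair: they overlap iff neither finishes before the other starts.
Sorted by start: R2, R1, R3, R4, R5.
R1 starts after R2 ends, so nothing later overlaps R2 either.
R3 starts before R1 ends → R1 and R3 overlap.
R4 starts after R1 ends, so nothing later overlaps R1 either.
R4 starts before R3 ends → R3 and R4 overlap.
R5 starts before R3 ends → R3 and R5 overlap.
R5 starts before R4 ends → R4 and R5 overlap.

R1 & R3, R3 & R4, R3 & R5, R4 & R5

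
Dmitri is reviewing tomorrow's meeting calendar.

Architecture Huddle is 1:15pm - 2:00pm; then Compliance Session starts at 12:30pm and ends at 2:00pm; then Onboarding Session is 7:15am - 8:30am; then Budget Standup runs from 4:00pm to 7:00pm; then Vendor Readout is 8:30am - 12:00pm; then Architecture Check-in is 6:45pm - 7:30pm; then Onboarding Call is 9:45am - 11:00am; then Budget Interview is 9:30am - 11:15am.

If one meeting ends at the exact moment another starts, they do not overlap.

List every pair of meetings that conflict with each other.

Architecture Check-in & Budget Standup, Architecture Huddle & Compliance Session, Budget Interview & Onboarding Call, Budget Interview & Vendor Readout, Onboarding Call & Vendor Readout

Sorted by start: Onboarding Session, Vendor Readout, Budget Interview, Onboarding Call, Compliance Session, Architecture Huddle, Budget Standup, Architecture Check-in.
Vendor Readout starts exactly when Onboarding Session ends (back-to-back, no overlap), so Onboarding Session has no further overlaps.
Budget Interview starts before Vendor Readout ends → Vendor Readout and Budget Interview overlap.
Onboarding Call starts before Vendor Readout ends → Vendor Readout and Onboarding Call overlap.
Compliance Session starts after Vendor Readout ends, so Vendor Readout has no further overlaps.
Onboarding Call starts before Budget Interview ends → Budget Interview and Onboarding Call overlap.
Compliance Session starts after Budget Interview ends, so Budget Interview has no further overlaps.
Compliance Session starts after Onboarding Call ends, so Onboarding Call has no further overlaps.
Architecture Huddle starts before Compliance Session ends → Compliance Session and Architecture Huddle overlap.
Budget Standup starts after Compliance Session ends, so Compliance Session has no further overlaps.
Budget Standup starts after Architecture Huddle ends, so Architecture Huddle has no further overlaps.
Architecture Check-in starts before Budget Standup ends → Budget Standup and Architecture Check-in overlap.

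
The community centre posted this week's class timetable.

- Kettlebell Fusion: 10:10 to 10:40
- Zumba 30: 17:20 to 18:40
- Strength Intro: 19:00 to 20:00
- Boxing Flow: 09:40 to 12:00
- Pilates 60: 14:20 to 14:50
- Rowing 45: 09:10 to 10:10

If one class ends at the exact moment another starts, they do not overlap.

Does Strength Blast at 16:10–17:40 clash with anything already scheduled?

Rowing 45: ends 10:10 at or before Strength Blast starts 16:10 → clear.
Boxing Flow: ends 12:00 at or before Strength Blast starts 16:10 → clear.
Kettlebell Fusion: ends 10:40 at or before Strength Blast starts 16:10 → clear.
Pilates 60: ends 14:50 at or before Strength Blast starts 16:10 → clear.
Zumba 30: starts 17:20 before Strength Blast ends 17:40, and ends 18:40 after Strength Blast starts 16:10 → overlap.
Strength Intro: starts 19:00 at or after Strength Blast ends 17:40 → clear.
Strength Blast overlaps Zumba 30.

Yes — it overlaps Zumba 30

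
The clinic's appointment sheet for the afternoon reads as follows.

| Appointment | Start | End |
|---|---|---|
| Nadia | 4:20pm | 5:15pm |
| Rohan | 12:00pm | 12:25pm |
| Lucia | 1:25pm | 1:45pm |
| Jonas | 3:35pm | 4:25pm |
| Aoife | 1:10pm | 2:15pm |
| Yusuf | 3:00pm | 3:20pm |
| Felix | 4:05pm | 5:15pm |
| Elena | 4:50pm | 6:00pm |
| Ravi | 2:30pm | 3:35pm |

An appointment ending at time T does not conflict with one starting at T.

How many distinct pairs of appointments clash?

7

Sorted by start: Rohan, Aoife, Lucia, Ravi, Yusuf, Jonas, Felix, Nadia, Elena.
Aoife starts after Rohan ends, so nothing later overlaps Rohan either.
Lucia starts before Aoife ends → Aoife and Lucia overlap.
Ravi starts after Aoife ends, so nothing later overlaps Aoife either.
Ravi starts after Lucia ends, so nothing later overlaps Lucia either.
Yusuf starts before Ravi ends → Ravi and Yusuf overlap.
Jonas starts exactly when Ravi ends (back-to-back, no overlap), so nothing later overlaps Ravi either.
Jonas starts after Yusuf ends, so nothing later overlaps Yusuf either.
Felix starts before Jonas ends → Jonas and Felix overlap.
Nadia starts before Jonas ends → Jonas and Nadia overlap.
Elena starts after Jonas ends.
Nadia starts before Felix ends → Felix and Nadia overlap.
Elena starts before Felix ends → Felix and Elena overlap.
Elena starts before Nadia ends → Nadia and Elena overlap.
Overlapping pairs: Aoife & Lucia, Elena & Felix, Elena & Nadia, Felix & Jonas, Felix & Nadia, Jonas & Nadia, Ravi & Yusuf — 7 in total.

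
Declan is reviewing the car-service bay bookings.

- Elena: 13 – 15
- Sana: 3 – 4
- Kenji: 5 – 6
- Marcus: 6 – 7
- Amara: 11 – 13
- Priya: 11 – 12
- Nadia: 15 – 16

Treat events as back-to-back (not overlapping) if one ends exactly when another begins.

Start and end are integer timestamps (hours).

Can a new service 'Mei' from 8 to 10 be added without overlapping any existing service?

Sana: ends 4 at or before Mei starts 8 → clear.
Kenji: ends 6 at or before Mei starts 8 → clear.
Marcus: ends 7 at or before Mei starts 8 → clear.
Amara: starts 11 at or after Mei ends 10 → clear.
Priya: starts 11 at or after Mei ends 10 → clear.
Elena: starts 13 at or after Mei ends 10 → clear.
Nadia: starts 15 at or after Mei ends 10 → clear.

Yes — the slot is free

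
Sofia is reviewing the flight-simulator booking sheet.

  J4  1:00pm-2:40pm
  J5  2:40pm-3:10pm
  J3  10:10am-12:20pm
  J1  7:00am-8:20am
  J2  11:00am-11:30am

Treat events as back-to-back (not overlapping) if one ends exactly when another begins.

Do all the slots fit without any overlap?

Two intervals overlap when each starts before the other ends.
Sorted by start: J1, J3, J2, J4, J5.
J3 starts after J1 ends; J1 is clear from here.
J2 starts before J3 ends → J3 and J2 overlap.
That's a conflict, so the schedule is not conflict-free.

No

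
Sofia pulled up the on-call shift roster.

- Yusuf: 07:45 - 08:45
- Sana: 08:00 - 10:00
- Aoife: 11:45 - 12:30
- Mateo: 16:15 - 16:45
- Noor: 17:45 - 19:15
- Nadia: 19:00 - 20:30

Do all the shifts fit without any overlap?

Check each pair: they overlap iff neither finishes before the other starts.
Sorted by start: Yusuf, Sana, Aoife, Mateo, Noor, Nadia.
Sana starts before Yusuf ends → Yusuf and Sana overlap.
That's a conflict, so the schedule is not conflict-free.

No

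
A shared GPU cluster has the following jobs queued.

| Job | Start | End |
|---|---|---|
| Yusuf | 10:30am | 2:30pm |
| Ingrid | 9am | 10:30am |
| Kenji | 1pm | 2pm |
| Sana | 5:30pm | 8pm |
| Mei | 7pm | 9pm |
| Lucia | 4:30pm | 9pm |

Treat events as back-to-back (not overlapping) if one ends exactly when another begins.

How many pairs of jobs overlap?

Sorted by start: Ingrid, Yusuf, Kenji, Lucia, Sana, Mei.
Yusuf starts exactly when Ingrid ends (back-to-back, no overlap) — done with Ingrid.
Kenji starts before Yusuf ends → Yusuf and Kenji overlap.
Lucia starts after Yusuf ends — done with Yusuf.
Lucia starts after Kenji ends — done with Kenji.
Sana starts before Lucia ends → Lucia and Sana overlap.
Mei starts before Lucia ends → Lucia and Mei overlap.
Mei starts before Sana ends → Sana and Mei overlap.
Overlapping pairs: Kenji & Yusuf, Lucia & Mei, Lucia & Sana, Mei & Sana — 4 in total.

4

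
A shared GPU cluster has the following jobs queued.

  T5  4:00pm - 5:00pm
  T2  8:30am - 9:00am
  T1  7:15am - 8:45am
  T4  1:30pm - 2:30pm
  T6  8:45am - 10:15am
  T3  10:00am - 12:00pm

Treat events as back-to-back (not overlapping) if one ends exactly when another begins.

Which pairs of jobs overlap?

T1 & T2, T2 & T6, T3 & T6

Sorted by start: T1, T2, T6, T3, T4, T5.
T2 starts before T1 ends → T1 and T2 overlap.
T6 starts exactly when T1 ends (back-to-back, no overlap) — done with T1.
T6 starts before T2 ends → T2 and T6 overlap.
T3 starts after T2 ends — done with T2.
T3 starts before T6 ends → T6 and T3 overlap.
T4 starts after T6 ends — done with T6.
T4 starts after T3 ends — done with T3.
T5 starts after T4 ends.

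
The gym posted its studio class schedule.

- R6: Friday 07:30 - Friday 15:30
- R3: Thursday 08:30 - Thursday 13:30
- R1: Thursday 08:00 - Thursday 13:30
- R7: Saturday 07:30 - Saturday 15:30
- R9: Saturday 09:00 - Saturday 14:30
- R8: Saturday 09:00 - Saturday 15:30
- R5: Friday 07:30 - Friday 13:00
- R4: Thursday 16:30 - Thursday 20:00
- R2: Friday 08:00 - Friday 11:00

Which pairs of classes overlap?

Sorted by start: R1, R3, R4, R5, R6, R2, R7, R8, R9.
R3 starts before R1 ends → R1 and R3 overlap.
R4 starts after R1 ends — done with R1.
R4 starts after R3 ends — done with R3.
R5 starts after R4 ends — done with R4.
R6 starts before R5 ends → R5 and R6 overlap.
R2 starts before R5 ends → R5 and R2 overlap.
R7 starts after R5 ends — done with R5.
R2 starts before R6 ends → R6 and R2 overlap.
R7 starts after R6 ends — done with R6.
R7 starts after R2 ends — done with R2.
R8 starts before R7 ends → R7 and R8 overlap.
R9 starts before R7 ends → R7 and R9 overlap.
R9 starts before R8 ends → R8 and R9 overlap.

R1 & R3, R2 & R5, R2 & R6, R5 & R6, R7 & R8, R7 & R9, R8 & R9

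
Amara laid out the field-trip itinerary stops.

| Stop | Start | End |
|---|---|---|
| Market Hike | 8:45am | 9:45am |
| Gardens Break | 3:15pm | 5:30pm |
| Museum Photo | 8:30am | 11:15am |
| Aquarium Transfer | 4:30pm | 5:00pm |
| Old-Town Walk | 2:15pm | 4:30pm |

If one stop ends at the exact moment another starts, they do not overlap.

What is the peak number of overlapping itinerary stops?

2

Sweep the timeline, counting +1 at each start and −1 at each end (ends before starts at a tie):
8:30am start Museum Photo → 1
8:45am start Market Hike → 2
9:45am end Market Hike → 1
11:15am end Museum Photo → 0
2:15pm start Old-Town Walk → 1
3:15pm start Gardens Break → 2
4:30pm end Old-Town Walk → 1
4:30pm start Aquarium Transfer → 2
5:00pm end Aquarium Transfer → 1
5:30pm end Gardens Break → 0
Peak is 2, at 8:45am (Market Hike, Museum Photo).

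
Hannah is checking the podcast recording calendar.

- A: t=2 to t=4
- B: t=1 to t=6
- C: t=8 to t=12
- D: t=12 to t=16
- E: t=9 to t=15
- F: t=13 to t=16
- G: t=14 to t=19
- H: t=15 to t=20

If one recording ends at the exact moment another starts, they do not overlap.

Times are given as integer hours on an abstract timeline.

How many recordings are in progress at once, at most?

Walk through starts and ends in time order (an end at T is processed before a start at T):
t=1 start B → 1
t=2 start A → 2
t=4 end A → 1
t=6 end B → 0
t=8 start C → 1
t=9 start E → 2
t=12 end C → 1
t=12 start D → 2
t=13 start F → 3
t=14 start G → 4
t=15 end E → 3
t=15 start H → 4
t=16 end D → 3
t=16 end F → 2
t=19 end G → 1
t=20 end H → 0
Peak is 4, at t=14 (D, E, F, G).

4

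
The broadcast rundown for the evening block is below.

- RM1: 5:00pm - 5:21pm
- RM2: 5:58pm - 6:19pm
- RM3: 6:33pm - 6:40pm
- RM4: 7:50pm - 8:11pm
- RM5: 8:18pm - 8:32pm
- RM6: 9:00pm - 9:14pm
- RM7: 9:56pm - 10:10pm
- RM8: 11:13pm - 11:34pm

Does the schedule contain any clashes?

Check each pair: they overlap iff neither finishes before the other starts.
Sorted by start: RM1, RM2, RM3, RM4, RM5, RM6, RM7, RM8.
RM2 starts after RM1 ends, so nothing later overlaps RM1 either.
RM3 starts after RM2 ends, so nothing later overlaps RM2 either.
RM4 starts after RM3 ends, so nothing later overlaps RM3 either.
RM5 starts after RM4 ends, so nothing later overlaps RM4 either.
RM6 starts after RM5 ends, so nothing later overlaps RM5 either.
RM7 starts after RM6 ends, so nothing later overlaps RM6 either.
RM8 starts after RM7 ends.
Every pair is clear; the schedule has no overlaps.

No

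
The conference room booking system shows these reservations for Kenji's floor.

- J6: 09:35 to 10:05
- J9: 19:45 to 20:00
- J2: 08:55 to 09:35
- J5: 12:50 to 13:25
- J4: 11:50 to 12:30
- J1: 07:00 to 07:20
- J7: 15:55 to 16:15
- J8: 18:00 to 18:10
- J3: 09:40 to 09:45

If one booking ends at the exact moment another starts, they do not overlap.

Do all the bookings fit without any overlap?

Sorted by start: J1, J2, J6, J3, J4, J5, J7, J8, J9.
J2 starts after J1 ends, so nothing later overlaps J1 either.
J6 starts exactly when J2 ends (back-to-back, no overlap), so nothing later overlaps J2 either.
J3 starts before J6 ends → J6 and J3 overlap.
That's a conflict, so the schedule is not conflict-free.

No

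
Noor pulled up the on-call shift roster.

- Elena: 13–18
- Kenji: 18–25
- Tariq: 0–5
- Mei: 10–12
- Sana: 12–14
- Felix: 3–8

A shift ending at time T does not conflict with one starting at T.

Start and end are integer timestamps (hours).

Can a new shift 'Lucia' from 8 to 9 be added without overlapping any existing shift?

Tariq: ends 5 at or before Lucia starts 8 → clear.
Felix: ends 8 at or before Lucia starts 8 → clear.
Mei: starts 10 at or after Lucia ends 9 → clear.
Sana: starts 12 at or after Lucia ends 9 → clear.
Elena: starts 13 at or after Lucia ends 9 → clear.
Kenji: starts 18 at or after Lucia ends 9 → clear.

Yes — the slot is free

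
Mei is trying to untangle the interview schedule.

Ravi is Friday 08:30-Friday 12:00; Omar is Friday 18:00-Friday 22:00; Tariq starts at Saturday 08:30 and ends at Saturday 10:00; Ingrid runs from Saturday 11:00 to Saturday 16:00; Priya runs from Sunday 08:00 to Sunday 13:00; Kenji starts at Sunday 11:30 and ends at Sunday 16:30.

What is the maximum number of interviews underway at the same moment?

2

Sort all start/end points and keep a running count:
Friday 08:30 start Ravi → 1
Friday 12:00 end Ravi → 0
Friday 18:00 start Omar → 1
Friday 22:00 end Omar → 0
Saturday 08:30 start Tariq → 1
Saturday 10:00 end Tariq → 0
Saturday 11:00 start Ingrid → 1
Saturday 16:00 end Ingrid → 0
Sunday 08:00 start Priya → 1
Sunday 11:30 start Kenji → 2
Sunday 13:00 end Priya → 1
Sunday 16:30 end Kenji → 0
Peak is 2, at Sunday 11:30 (Kenji, Priya).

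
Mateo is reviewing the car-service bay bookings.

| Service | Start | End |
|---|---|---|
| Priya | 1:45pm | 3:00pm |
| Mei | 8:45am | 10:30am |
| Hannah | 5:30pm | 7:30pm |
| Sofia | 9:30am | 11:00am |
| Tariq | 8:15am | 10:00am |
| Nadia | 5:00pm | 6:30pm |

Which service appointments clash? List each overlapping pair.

Sorted by start: Tariq, Mei, Sofia, Priya, Nadia, Hannah.
Mei starts before Tariq ends → Tariq and Mei overlap.
Sofia starts before Tariq ends → Tariq and Sofia overlap.
Priya starts after Tariq ends; Tariq is clear from here.
Sofia starts before Mei ends → Mei and Sofia overlap.
Priya starts after Mei ends; Mei is clear from here.
Priya starts after Sofia ends; Sofia is clear from here.
Nadia starts after Priya ends; Priya is clear from here.
Hannah starts before Nadia ends → Nadia and Hannah overlap.

Hannah & Nadia, Mei & Sofia, Mei & Tariq, Sofia & Tariq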